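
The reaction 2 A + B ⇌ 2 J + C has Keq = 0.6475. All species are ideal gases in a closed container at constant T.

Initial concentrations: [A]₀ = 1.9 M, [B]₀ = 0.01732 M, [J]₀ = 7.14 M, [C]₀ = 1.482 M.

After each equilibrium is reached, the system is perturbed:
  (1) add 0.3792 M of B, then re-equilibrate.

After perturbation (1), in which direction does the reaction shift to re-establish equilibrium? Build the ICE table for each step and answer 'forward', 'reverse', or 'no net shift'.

Q₀ = 1208 vs Keq = 0.6475 ⇒ Q>K, reverse
Step 1:
                    A           B           J           C
  Initial         1.9     0.01732        7.14       1.482
  Change        2.097       1.048      -2.097      -1.048
  Equil         3.997       1.066       5.043      0.4335
  solve Keq expr → x = -1.048; check Q = 0.6475
Then add 0.3792 M of B.
Step 2:
                    A           B           J           C
  Initial       3.997       1.445       5.043      0.4335
  Change      -0.1307    -0.06536      0.1307     0.06536
  Equil         3.866        1.38       5.174      0.4989
  solve Keq expr → x = 0.06536; check Q = 0.6475

Direction: forward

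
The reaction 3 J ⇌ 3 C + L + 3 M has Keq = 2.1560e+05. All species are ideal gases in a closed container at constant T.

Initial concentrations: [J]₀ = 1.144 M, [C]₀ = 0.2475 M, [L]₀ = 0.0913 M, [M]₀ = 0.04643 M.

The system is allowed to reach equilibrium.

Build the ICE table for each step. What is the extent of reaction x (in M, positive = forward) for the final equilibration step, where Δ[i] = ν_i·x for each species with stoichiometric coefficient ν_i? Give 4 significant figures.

x = 0.3744 M

Q₀ = 9.2537e-08 vs Keq = 2.1560e+05 ⇒ Q<K, forward
Step 1:
                   J          C          L          M
  Initial      1.144     0.2475     0.0913    0.04643
  Change      -1.123      1.123     0.3744      1.123
  Equil      0.02073      1.371     0.4657       1.17
  solve Keq expr → x = 0.3744; check Q = 2.1560e+05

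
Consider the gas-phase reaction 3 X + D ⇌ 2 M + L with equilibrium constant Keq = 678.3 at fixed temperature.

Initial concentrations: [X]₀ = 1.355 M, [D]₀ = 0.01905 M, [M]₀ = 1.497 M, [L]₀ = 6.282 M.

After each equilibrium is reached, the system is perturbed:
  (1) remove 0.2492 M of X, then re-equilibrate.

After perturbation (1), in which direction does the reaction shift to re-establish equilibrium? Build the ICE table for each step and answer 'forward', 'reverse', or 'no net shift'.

Direction: reverse

Q₀ = 297 vs Keq = 678.3 ⇒ Q<K, forward
Step 1:
                    X           D           M           L
  Initial       1.355     0.01905       1.497       6.282
  Change     -0.02965   -0.009883     0.01977    0.009883
  Equil         1.325    0.009167       1.517       6.292
  solve Keq expr → x = 0.009883; check Q = 678.3
Then remove 0.2492 M of X.
Step 2:
                    X           D           M           L
  Initial       1.076    0.009167       1.517       6.292
  Change      0.02018    0.006725    -0.01345   -0.006725
  Equil         1.096     0.01589       1.503       6.285
  solve Keq expr → x = -0.006725; check Q = 678.3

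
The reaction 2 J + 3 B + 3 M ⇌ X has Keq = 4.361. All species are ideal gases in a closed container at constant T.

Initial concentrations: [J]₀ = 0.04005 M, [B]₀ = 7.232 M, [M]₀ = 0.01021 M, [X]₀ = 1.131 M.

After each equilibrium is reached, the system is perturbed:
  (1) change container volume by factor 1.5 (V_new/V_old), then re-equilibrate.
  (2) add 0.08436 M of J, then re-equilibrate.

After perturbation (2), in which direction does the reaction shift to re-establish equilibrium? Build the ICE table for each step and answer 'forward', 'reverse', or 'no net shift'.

Direction: forward

Q₀ = 1.7515e+06 vs Keq = 4.361 ⇒ Q>K, reverse
Step 1:
                    J           B           M           X
  I           0.04005       7.232     0.01021       1.131
  C            0.1572      0.2358      0.2358     -0.0786
  E            0.1973       7.468       0.246       1.052
  solve Keq expr → x = -0.0786; check Q = 4.361
Then change container volume by factor 1.5 (V_new/V_old).
Step 2:
                    J           B           M           X
  I            0.1315       4.979       0.164      0.7016
  C           0.08414      0.1262      0.1262    -0.04207
  E            0.2156       5.105      0.2902      0.6595
  solve Keq expr → x = -0.04207; check Q = 4.361
Then add 0.08436 M of J.
Step 3:
                    J           B           M           X
  I               0.3       5.105      0.2902      0.6595
  C          -0.02613     -0.0392     -0.0392     0.01307
  E            0.2739       5.066       0.251      0.6726
  solve Keq expr → x = 0.01307; check Q = 4.361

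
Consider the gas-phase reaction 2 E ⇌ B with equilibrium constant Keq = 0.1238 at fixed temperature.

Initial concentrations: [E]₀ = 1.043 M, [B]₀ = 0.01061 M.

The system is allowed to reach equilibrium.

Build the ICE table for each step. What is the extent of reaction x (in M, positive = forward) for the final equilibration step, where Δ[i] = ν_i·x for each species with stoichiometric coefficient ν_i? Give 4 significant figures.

Q₀ = 0.009753 vs Keq = 0.1238 ⇒ Q<K, forward
Step 1:
                   E          B
  I            1.043    0.01061
  C          -0.1682    0.08412
  E           0.8748    0.09473
  solve Keq expr → x = 0.08412; check Q = 0.1238

x = 0.08412 M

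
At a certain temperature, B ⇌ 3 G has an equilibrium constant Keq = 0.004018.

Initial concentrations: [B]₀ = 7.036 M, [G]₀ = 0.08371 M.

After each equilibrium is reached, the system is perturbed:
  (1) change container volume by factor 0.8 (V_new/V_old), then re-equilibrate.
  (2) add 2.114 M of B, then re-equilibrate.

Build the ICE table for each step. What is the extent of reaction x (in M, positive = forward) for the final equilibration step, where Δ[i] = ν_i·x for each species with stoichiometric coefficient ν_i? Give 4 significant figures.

x = 0.008155 M

Q₀ = 8.3369e-05 vs Keq = 0.004018 ⇒ Q<K, forward
Step 1:
                    B           G
  Initial       7.036     0.08371
  Change     -0.07329      0.2199
  Equil         6.963      0.3036
  solve Keq expr → x = 0.07329; check Q = 0.004018
Then change container volume by factor 0.8 (V_new/V_old).
Step 2:
                    B           G
  Initial       8.703      0.3795
  Change      0.01741    -0.05223
  Equil         8.721      0.3272
  solve Keq expr → x = -0.01741; check Q = 0.004018
Then add 2.114 M of B.
Step 3:
                    B           G
  Initial       10.83      0.3272
  Change    -0.008155     0.02446
  Equil         10.83      0.3517
  solve Keq expr → x = 0.008155; check Q = 0.004018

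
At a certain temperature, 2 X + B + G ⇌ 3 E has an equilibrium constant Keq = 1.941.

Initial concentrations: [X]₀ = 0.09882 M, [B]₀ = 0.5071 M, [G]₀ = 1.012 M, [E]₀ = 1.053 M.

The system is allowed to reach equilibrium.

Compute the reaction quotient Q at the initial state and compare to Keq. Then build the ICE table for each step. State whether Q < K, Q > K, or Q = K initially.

Q₀ = 233 vs Keq = 1.941 ⇒ Q>K, reverse
Step 1:
                   X          B          G          E
  Initial    0.09882     0.5071      1.012      1.053
  Change      0.2947     0.1473     0.1473     -0.442
  Equil       0.3935     0.6544      1.159      0.611
  solve Keq expr → x = -0.1473; check Q = 1.941

Q₀ = 233; Q > K (proceeds reverse)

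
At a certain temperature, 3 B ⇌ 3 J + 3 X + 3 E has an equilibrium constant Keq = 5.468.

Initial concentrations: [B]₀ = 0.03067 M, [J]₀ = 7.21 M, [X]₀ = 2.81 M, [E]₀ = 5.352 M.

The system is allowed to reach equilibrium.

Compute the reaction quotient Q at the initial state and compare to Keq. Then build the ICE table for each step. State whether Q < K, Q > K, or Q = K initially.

Q₀ = 4.4191e+10; Q > K (proceeds reverse)

Q₀ = 4.4191e+10 vs Keq = 5.468 ⇒ Q>K, reverse
Step 1:
                    B           J           X           E
  Initial     0.03067        7.21        2.81       5.352
  Change        2.483      -2.483      -2.483      -2.483
  Equil         2.514       4.727      0.3266       2.869
  solve Keq expr → x = -0.8278; check Q = 5.468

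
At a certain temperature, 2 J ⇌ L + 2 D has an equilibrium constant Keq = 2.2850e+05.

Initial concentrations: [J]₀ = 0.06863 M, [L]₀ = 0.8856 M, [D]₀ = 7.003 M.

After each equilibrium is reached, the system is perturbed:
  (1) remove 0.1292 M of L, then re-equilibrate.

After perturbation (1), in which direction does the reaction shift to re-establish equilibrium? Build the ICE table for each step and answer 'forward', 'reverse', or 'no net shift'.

Direction: forward

Q₀ = 9221 vs Keq = 2.2850e+05 ⇒ Q<K, forward
Step 1:
                   J          L          D
  I          0.06863     0.8856      7.003
  C         -0.05452    0.02726    0.05452
  E          0.01411     0.9129      7.058
  solve Keq expr → x = 0.02726; check Q = 2.2850e+05
Then remove 0.1292 M of L.
Step 2:
                   J          L          D
  I          0.01411     0.7837      7.058
  C         -0.00103 5.1506e-04    0.00103
  E          0.01308     0.7842      7.059
  solve Keq expr → x = 5.1506e-04; check Q = 2.2850e+05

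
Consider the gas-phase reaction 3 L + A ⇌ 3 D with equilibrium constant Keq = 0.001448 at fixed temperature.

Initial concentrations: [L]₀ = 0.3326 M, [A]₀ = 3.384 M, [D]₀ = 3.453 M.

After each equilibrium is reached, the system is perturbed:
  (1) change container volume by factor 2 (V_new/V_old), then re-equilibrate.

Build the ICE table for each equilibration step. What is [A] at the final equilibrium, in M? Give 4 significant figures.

Q₀ = 330.7 vs Keq = 0.001448 ⇒ Q>K, reverse
Step 1:
                    L           A           D
  I            0.3326       3.384       3.453
  C             2.863      0.9544      -2.863
  E             3.196       4.338      0.5897
  solve Keq expr → x = -0.9544; check Q = 0.001448
Then change container volume by factor 2 (V_new/V_old).
Step 2:
                    L           A           D
  I             1.598       2.169      0.2948
  C           0.05249      0.0175    -0.05249
  E              1.65       2.187      0.2424
  solve Keq expr → x = -0.0175; check Q = 0.001448

[A]_eq = 2.187 M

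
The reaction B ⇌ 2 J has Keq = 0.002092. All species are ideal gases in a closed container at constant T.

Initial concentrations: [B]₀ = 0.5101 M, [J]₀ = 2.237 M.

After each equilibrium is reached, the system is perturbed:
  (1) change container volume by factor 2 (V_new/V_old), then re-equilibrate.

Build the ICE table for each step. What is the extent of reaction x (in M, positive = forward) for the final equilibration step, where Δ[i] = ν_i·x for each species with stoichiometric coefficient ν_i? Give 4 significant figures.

Q₀ = 9.81 vs Keq = 0.002092 ⇒ Q>K, reverse
Step 1:
                  B         J
  Initial    0.5101     2.237
  Change       1.09    -2.179
  Equil         1.6   0.05785
  solve Keq expr → x = -1.09; check Q = 0.002092
Then change container volume by factor 2 (V_new/V_old).
Step 2:
                  B         J
  Initial    0.7998   0.02892
  Change  -0.005915   0.01183
  Equil      0.7939   0.04075
  solve Keq expr → x = 0.005915; check Q = 0.002092

x = 0.005915 M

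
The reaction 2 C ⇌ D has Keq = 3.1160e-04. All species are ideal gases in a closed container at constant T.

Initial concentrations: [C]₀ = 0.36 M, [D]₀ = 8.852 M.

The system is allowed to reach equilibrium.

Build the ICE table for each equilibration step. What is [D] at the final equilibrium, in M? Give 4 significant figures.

[D]_eq = 0.09945 M

Q₀ = 68.3 vs Keq = 3.1160e-04 ⇒ Q>K, reverse
Step 1:
                  C         D
  Initial      0.36     8.852
  Change      17.51    -8.753
  Equil       17.87   0.09945
  solve Keq expr → x = -8.753; check Q = 3.1160e-04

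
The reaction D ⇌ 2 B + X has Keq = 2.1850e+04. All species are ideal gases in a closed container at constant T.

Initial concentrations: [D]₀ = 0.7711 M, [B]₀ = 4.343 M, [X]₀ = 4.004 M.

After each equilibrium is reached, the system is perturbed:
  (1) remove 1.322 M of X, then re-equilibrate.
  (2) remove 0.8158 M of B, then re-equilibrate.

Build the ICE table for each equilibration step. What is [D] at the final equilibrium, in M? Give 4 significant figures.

[D]_eq = 0.004044 M

Q₀ = 97.94 vs Keq = 2.1850e+04 ⇒ Q<K, forward
Step 1:
                  D         B         X
  Initial    0.7711     4.343     4.004
  Change    -0.7636     1.527    0.7636
  Equil    0.007519      5.87     4.768
  solve Keq expr → x = 0.7636; check Q = 2.1850e+04
Then remove 1.322 M of X.
Step 2:
                  D         B         X
  Initial  0.007519      5.87     3.446
  Change  -0.002074  0.004148  0.002074
  Equil    0.005445     5.874     3.448
  solve Keq expr → x = 0.002074; check Q = 2.1850e+04
Then remove 0.8158 M of B.
Step 3:
                  D         B         X
  Initial  0.005445     5.059     3.448
  Change  -0.001401  0.002802  0.001401
  Equil    0.004044     5.061     3.449
  solve Keq expr → x = 0.001401; check Q = 2.1850e+04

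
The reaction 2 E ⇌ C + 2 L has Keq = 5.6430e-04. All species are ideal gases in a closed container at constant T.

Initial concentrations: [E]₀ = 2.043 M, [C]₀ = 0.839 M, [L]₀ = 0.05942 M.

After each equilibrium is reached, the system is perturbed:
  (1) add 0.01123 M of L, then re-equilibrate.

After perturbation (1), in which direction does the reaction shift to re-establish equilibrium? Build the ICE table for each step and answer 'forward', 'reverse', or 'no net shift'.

Q₀ = 7.0973e-04 vs Keq = 5.6430e-04 ⇒ Q>K, reverse
Step 1:
                    E           C           L
  I             2.043       0.839     0.05942
  C          0.006178   -0.003089   -0.006178
  E             2.049      0.8359     0.05324
  solve Keq expr → x = -0.003089; check Q = 5.6430e-04
Then add 0.01123 M of L.
Step 2:
                    E           C           L
  I             2.049      0.8359     0.06447
  C           0.01078   -0.005388    -0.01078
  E              2.06      0.8305      0.0537
  solve Keq expr → x = -0.005388; check Q = 5.6430e-04

Direction: reverse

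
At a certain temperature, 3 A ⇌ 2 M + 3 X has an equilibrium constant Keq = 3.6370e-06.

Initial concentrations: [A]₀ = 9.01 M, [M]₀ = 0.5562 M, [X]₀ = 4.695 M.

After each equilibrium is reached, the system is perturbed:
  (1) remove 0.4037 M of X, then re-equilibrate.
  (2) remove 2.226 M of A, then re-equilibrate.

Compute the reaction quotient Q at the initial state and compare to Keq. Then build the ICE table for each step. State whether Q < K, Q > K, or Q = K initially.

Q₀ = 0.04377; Q > K (proceeds reverse)

Q₀ = 0.04377 vs Keq = 3.6370e-06 ⇒ Q>K, reverse
Step 1:
                  A         M         X
  I            9.01    0.5562     4.695
  C          0.8227   -0.5485   -0.8227
  E           9.833  0.007717     3.872
  solve Keq expr → x = -0.2742; check Q = 3.6370e-06
Then remove 0.4037 M of X.
Step 2:
                  A         M         X
  I           9.833  0.007717     3.469
  C       -0.002062  0.001375  0.002062
  E           9.831  0.009091     3.471
  solve Keq expr → x = 6.8735e-04; check Q = 3.6370e-06
Then remove 2.226 M of A.
Step 3:
                  A         M         X
  I           7.605  0.009091     3.471
  C        0.004333 -0.002889 -0.004333
  E           7.609  0.006202     3.466
  solve Keq expr → x = -0.001444; check Q = 3.6370e-06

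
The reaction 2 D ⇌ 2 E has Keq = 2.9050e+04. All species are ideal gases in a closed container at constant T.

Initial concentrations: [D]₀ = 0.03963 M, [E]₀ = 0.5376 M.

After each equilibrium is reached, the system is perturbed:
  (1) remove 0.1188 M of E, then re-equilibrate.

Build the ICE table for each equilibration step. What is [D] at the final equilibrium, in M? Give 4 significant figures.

Q₀ = 184 vs Keq = 2.9050e+04 ⇒ Q<K, forward
Step 1:
                    D           E
  Initial     0.03963      0.5376
  Change     -0.03626     0.03626
  Equil      0.003367      0.5739
  solve Keq expr → x = 0.01813; check Q = 2.9050e+04
Then remove 0.1188 M of E.
Step 2:
                    D           E
  Initial    0.003367      0.4551
  Change  -6.9295e-04  6.9295e-04
  Equil      0.002674      0.4558
  solve Keq expr → x = 3.4648e-04; check Q = 2.9050e+04

[D]_eq = 0.002674 M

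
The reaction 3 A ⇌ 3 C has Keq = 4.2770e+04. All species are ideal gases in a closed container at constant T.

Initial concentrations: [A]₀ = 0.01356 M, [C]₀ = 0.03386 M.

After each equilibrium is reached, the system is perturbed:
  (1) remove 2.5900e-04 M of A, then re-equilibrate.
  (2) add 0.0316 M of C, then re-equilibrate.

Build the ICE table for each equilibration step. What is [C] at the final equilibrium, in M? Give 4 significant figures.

[C]_eq = 0.07657 M

Q₀ = 15.57 vs Keq = 4.2770e+04 ⇒ Q<K, forward
Step 1:
                   A          C
  Initial    0.01356    0.03386
  Change    -0.01224    0.01224
  Equil     0.001318     0.0461
  solve Keq expr → x = 0.004081; check Q = 4.2770e+04
Then remove 2.5900e-04 M of A.
Step 2:
                   A          C
  Initial   0.001059     0.0461
  Change  2.5180e-04 -2.5180e-04
  Equil     0.001311    0.04585
  solve Keq expr → x = -8.3933e-05; check Q = 4.2770e+04
Then add 0.0316 M of C.
Step 3:
                   A          C
  Initial   0.001311    0.07745
  Change  8.7848e-04 -8.7848e-04
  Equil      0.00219    0.07657
  solve Keq expr → x = -2.9283e-04; check Q = 4.2770e+04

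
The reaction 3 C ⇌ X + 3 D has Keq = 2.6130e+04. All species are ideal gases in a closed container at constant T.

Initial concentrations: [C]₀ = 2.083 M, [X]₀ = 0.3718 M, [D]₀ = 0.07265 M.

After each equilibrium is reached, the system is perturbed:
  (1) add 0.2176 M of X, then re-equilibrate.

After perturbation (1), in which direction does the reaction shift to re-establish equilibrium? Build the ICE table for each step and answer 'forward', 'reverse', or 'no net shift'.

Q₀ = 1.5774e-05 vs Keq = 2.6130e+04 ⇒ Q<K, forward
Step 1:
                   C          X          D
  Initial      2.083     0.3718    0.07265
  Change      -2.012     0.6706      2.012
  Equil      0.07122      1.042      2.084
  solve Keq expr → x = 0.6706; check Q = 2.6130e+04
Then add 0.2176 M of X.
Step 2:
                   C          X          D
  Initial    0.07122       1.26      2.084
  Change    0.004454  -0.001485  -0.004454
  Equil      0.07568      1.259       2.08
  solve Keq expr → x = -0.001485; check Q = 2.6130e+04

Direction: reverse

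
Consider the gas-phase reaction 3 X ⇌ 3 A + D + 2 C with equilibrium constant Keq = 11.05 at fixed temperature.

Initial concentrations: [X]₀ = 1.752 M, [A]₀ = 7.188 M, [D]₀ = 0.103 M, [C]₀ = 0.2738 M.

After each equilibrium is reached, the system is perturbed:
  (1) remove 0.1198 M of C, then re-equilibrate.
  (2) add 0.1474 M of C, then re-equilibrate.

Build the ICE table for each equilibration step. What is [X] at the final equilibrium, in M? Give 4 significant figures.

Q₀ = 0.5332 vs Keq = 11.05 ⇒ Q<K, forward
Step 1:
                   X          A          D          C
  I            1.752      7.188      0.103     0.2738
  C          -0.3848     0.3848     0.1283     0.2565
  E            1.367      7.573     0.2313     0.5303
  solve Keq expr → x = 0.1283; check Q = 11.05
Then remove 0.1198 M of C.
Step 2:
                   X          A          D          C
  I            1.367      7.573     0.2313     0.4105
  C         -0.07222    0.07222    0.02407    0.04815
  E            1.295      7.645     0.2553     0.4587
  solve Keq expr → x = 0.02407; check Q = 11.05
Then add 0.1474 M of C.
Step 3:
                   X          A          D          C
  I            1.295      7.645     0.2553     0.6061
  C          0.08796   -0.08796   -0.02932   -0.05864
  E            1.383      7.557      0.226     0.5474
  solve Keq expr → x = -0.02932; check Q = 11.05

[X]_eq = 1.383 M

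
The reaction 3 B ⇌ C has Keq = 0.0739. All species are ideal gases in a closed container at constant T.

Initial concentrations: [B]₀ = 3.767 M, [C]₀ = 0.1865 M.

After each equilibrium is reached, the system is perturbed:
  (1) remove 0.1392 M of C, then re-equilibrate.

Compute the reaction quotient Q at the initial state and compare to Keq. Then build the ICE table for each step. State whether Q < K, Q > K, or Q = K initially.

Q₀ = 0.003489 vs Keq = 0.0739 ⇒ Q<K, forward
Step 1:
                  B         C
  Initial     3.767    0.1865
  Change     -1.624    0.5412
  Equil       2.143    0.7277
  solve Keq expr → x = 0.5412; check Q = 0.0739
Then remove 0.1392 M of C.
Step 2:
                  B         C
  Initial     2.143    0.5885
  Change    -0.1069   0.03564
  Equil       2.036    0.6241
  solve Keq expr → x = 0.03564; check Q = 0.0739

Q₀ = 0.003489; Q < K (proceeds forward)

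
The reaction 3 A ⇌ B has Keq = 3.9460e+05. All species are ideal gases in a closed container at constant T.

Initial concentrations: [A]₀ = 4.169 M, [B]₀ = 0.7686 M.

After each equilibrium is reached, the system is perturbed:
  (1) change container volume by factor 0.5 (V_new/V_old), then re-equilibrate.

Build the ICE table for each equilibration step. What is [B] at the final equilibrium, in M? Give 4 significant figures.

Q₀ = 0.01061 vs Keq = 3.9460e+05 ⇒ Q<K, forward
Step 1:
                   A          B
  Initial      4.169     0.7686
  Change      -4.151      1.384
  Equil       0.0176      2.152
  solve Keq expr → x = 1.384; check Q = 3.9460e+05
Then change container volume by factor 0.5 (V_new/V_old).
Step 2:
                   A          B
  Initial    0.03521      4.305
  Change    -0.01302    0.00434
  Equil      0.02219      4.309
  solve Keq expr → x = 0.00434; check Q = 3.9460e+05

[B]_eq = 4.309 M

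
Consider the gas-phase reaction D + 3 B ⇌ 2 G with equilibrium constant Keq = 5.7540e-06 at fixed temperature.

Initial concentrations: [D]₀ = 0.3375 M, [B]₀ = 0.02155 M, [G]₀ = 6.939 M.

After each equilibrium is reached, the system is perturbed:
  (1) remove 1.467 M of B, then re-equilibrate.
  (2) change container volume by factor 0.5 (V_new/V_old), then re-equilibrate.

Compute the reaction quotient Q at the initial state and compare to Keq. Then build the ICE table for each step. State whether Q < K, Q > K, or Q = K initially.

Q₀ = 1.4255e+07 vs Keq = 5.7540e-06 ⇒ Q>K, reverse
Step 1:
                   D          B          G
  init        0.3375    0.02155      6.939
  Δ            3.394      10.18     -6.788
  eq           3.731       10.2      0.151
  solve Keq expr → x = -3.394; check Q = 5.7540e-06
Then remove 1.467 M of B.
Step 2:
                   D          B          G
  init         3.731      8.737      0.151
  Δ           0.0151    0.04529   -0.03019
  eq           3.747      8.782     0.1208
  solve Keq expr → x = -0.0151; check Q = 5.7540e-06
Then change container volume by factor 0.5 (V_new/V_old).
Step 3:
                   D          B          G
  init         7.493      17.56     0.2417
  Δ          -0.1122    -0.3365     0.2243
  eq           7.381      17.23      0.466
  solve Keq expr → x = 0.1122; check Q = 5.7540e-06

Q₀ = 1.4255e+07; Q > K (proceeds reverse)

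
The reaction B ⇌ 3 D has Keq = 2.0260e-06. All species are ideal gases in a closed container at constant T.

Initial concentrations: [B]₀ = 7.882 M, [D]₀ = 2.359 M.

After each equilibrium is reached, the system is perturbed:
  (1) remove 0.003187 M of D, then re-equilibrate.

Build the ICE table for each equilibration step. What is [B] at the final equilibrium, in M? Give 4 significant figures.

[B]_eq = 8.659 M

Q₀ = 1.666 vs Keq = 2.0260e-06 ⇒ Q>K, reverse
Step 1:
                    B           D
  Initial       7.882       2.359
  Change       0.7777      -2.333
  Equil          8.66     0.02598
  solve Keq expr → x = -0.7777; check Q = 2.0260e-06
Then remove 0.003187 M of D.
Step 2:
                    B           D
  Initial        8.66      0.0228
  Change    -0.001062    0.003186
  Equil         8.659     0.02598
  solve Keq expr → x = 0.001062; check Q = 2.0260e-06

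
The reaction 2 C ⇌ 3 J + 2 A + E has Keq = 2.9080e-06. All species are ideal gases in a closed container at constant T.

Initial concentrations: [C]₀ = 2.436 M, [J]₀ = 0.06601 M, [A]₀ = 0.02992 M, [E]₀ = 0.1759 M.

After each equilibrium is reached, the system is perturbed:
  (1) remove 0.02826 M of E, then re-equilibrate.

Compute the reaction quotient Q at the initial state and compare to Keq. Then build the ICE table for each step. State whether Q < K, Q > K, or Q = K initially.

Q₀ = 7.6324e-09 vs Keq = 2.9080e-06 ⇒ Q<K, forward
Step 1:
                  C         J         A         E
  Initial     2.436   0.06601   0.02992    0.1759
  Change   -0.07914    0.1187   0.07914   0.03957
  Equil       2.357    0.1847    0.1091    0.2155
  solve Keq expr → x = 0.03957; check Q = 2.9080e-06
Then remove 0.02826 M of E.
Step 2:
                  C         J         A         E
  Initial     2.357    0.1847    0.1091    0.1872
  Change  -0.003079  0.004619  0.003079   0.00154
  Equil       2.354    0.1893    0.1121    0.1887
  solve Keq expr → x = 0.00154; check Q = 2.9080e-06

Q₀ = 7.6324e-09; Q < K (proceeds forward)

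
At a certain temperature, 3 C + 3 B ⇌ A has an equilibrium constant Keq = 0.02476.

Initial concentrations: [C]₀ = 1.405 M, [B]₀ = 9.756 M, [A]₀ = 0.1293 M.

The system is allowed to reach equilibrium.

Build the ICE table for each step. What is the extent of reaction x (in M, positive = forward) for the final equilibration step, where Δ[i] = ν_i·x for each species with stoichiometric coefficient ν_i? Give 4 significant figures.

Q₀ = 5.0206e-05 vs Keq = 0.02476 ⇒ Q<K, forward
Step 1:
                  C         B         A
  Initial     1.405     9.756    0.1293
  Change     -1.092    -1.092     0.364
  Equil      0.3129     8.664    0.4933
  solve Keq expr → x = 0.364; check Q = 0.02476

x = 0.364 M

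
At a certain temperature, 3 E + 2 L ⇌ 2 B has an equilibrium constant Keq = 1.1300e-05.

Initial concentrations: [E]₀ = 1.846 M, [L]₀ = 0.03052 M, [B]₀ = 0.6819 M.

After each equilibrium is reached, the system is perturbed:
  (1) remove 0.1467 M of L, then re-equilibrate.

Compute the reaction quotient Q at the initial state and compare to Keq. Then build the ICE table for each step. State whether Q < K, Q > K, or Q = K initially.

Q₀ = 79.36 vs Keq = 1.1300e-05 ⇒ Q>K, reverse
Step 1:
                    E           L           B
  I             1.846     0.03052      0.6819
  C             1.006      0.6706     -0.6706
  E             2.852      0.7011     0.01135
  solve Keq expr → x = -0.3353; check Q = 1.1300e-05
Then remove 0.1467 M of L.
Step 2:
                    E           L           B
  I             2.852      0.5544     0.01135
  C          0.003481    0.002321   -0.002321
  E             2.855      0.5567    0.009029
  solve Keq expr → x = -0.00116; check Q = 1.1300e-05

Q₀ = 79.36; Q > K (proceeds reverse)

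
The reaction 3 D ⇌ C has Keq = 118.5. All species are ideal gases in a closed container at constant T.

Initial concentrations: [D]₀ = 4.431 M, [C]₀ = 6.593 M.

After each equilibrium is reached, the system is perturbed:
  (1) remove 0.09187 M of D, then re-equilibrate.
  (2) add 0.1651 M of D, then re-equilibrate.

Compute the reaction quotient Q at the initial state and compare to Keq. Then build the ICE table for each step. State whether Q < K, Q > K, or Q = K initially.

Q₀ = 0.07578 vs Keq = 118.5 ⇒ Q<K, forward
Step 1:
                   D          C
  I            4.431      6.593
  C           -4.025      1.342
  E           0.4061      7.935
  solve Keq expr → x = 1.342; check Q = 118.5
Then remove 0.09187 M of D.
Step 2:
                   D          C
  I           0.3142      7.935
  C          0.09135   -0.03045
  E           0.4056      7.904
  solve Keq expr → x = -0.03045; check Q = 118.5
Then add 0.1651 M of D.
Step 3:
                   D          C
  I           0.5707      7.904
  C          -0.1642    0.05472
  E           0.4065      7.959
  solve Keq expr → x = 0.05472; check Q = 118.5

Q₀ = 0.07578; Q < K (proceeds forward)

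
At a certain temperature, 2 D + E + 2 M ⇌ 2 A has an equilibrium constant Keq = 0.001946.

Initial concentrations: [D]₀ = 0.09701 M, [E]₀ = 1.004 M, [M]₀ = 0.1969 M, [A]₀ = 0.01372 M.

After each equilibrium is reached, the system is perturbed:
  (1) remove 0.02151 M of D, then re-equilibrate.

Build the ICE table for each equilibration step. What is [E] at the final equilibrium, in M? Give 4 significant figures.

Q₀ = 0.5139 vs Keq = 0.001946 ⇒ Q>K, reverse
Step 1:
                    D           E           M           A
  I           0.09701       1.004      0.1969     0.01372
  C            0.0127     0.00635      0.0127     -0.0127
  E            0.1097        1.01      0.2096     0.00102
  solve Keq expr → x = -0.00635; check Q = 0.001946
Then remove 0.02151 M of D.
Step 2:
                    D           E           M           A
  I            0.0882        1.01      0.2096     0.00102
  C        1.9727e-04  9.8633e-05  1.9727e-04 -1.9727e-04
  E            0.0884        1.01      0.2098  8.2237e-04
  solve Keq expr → x = -9.8633e-05; check Q = 0.001946

[E]_eq = 1.01 M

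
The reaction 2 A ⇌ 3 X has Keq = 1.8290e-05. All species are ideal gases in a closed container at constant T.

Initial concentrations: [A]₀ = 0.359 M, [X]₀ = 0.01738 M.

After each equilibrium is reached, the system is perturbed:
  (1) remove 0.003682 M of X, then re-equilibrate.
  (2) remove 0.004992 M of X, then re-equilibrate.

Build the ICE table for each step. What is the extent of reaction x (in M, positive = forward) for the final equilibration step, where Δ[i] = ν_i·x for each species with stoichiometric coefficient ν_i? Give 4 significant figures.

x = 0.001637 M

Q₀ = 4.0734e-05 vs Keq = 1.8290e-05 ⇒ Q>K, reverse
Step 1:
                   A          X
  Initial      0.359    0.01738
  Change     0.00267  -0.004005
  Equil       0.3617    0.01337
  solve Keq expr → x = -0.001335; check Q = 1.8290e-05
Then remove 0.003682 M of X.
Step 2:
                   A          X
  Initial     0.3617   0.009693
  Change   -0.002415   0.003622
  Equil       0.3593    0.01331
  solve Keq expr → x = 0.001207; check Q = 1.8290e-05
Then remove 0.004992 M of X.
Step 3:
                   A          X
  Initial     0.3593   0.008323
  Change   -0.003274   0.004911
  Equil        0.356    0.01323
  solve Keq expr → x = 0.001637; check Q = 1.8290e-05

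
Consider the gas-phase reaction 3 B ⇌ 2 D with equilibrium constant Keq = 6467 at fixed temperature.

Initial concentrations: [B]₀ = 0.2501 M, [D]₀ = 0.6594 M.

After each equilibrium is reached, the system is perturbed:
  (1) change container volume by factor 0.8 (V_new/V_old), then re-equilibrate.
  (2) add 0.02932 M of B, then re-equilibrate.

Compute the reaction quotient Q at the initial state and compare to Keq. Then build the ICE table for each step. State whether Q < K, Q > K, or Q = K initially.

Q₀ = 27.79 vs Keq = 6467 ⇒ Q<K, forward
Step 1:
                    B           D
  init         0.2501      0.6594
  Δ            -0.204       0.136
  eq          0.04608      0.7954
  solve Keq expr → x = 0.06801; check Q = 6467
Then change container volume by factor 0.8 (V_new/V_old).
Step 2:
                    B           D
  init         0.0576      0.9943
  Δ         -0.004032    0.002688
  eq          0.05357       0.997
  solve Keq expr → x = 0.001344; check Q = 6467
Then add 0.02932 M of B.
Step 3:
                    B           D
  init        0.08289       0.997
  Δ          -0.02864     0.01909
  eq          0.05425       1.016
  solve Keq expr → x = 0.009546; check Q = 6467

Q₀ = 27.79; Q < K (proceeds forward)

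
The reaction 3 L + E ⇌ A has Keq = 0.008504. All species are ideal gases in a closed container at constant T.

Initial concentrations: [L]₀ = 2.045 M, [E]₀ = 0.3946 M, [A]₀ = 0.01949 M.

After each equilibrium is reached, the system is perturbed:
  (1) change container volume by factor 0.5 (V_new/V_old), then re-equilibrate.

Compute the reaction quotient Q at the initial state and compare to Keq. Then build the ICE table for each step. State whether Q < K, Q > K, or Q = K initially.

Q₀ = 0.005775 vs Keq = 0.008504 ⇒ Q<K, forward
Step 1:
                  L         E         A
  I           2.045    0.3946   0.01949
  C        -0.02311 -0.007705  0.007705
  E           2.022    0.3869   0.02719
  solve Keq expr → x = 0.007705; check Q = 0.008504
Then change container volume by factor 0.5 (V_new/V_old).
Step 2:
                  L         E         A
  I           4.044    0.7738   0.05439
  C         -0.5134   -0.1711    0.1711
  E            3.53    0.6027    0.2255
  solve Keq expr → x = 0.1711; check Q = 0.008504

Q₀ = 0.005775; Q < K (proceeds forward)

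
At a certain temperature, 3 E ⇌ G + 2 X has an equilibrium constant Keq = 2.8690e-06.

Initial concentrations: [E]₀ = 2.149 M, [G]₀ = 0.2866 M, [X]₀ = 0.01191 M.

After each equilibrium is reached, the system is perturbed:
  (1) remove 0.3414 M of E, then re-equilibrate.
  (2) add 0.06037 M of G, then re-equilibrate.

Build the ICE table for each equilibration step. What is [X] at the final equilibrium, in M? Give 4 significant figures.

[X]_eq = 0.007055 M

Q₀ = 4.0963e-06 vs Keq = 2.8690e-06 ⇒ Q>K, reverse
Step 1:
                   E          G          X
  init         2.149     0.2866    0.01191
  Δ         0.002859 -9.5303e-04  -0.001906
  eq           2.152     0.2856       0.01
  solve Keq expr → x = -9.5303e-04; check Q = 2.8690e-06
Then remove 0.3414 M of E.
Step 2:
                   E          G          X
  init          1.81     0.2856       0.01
  Δ          0.00337  -0.001123  -0.002247
  eq           1.814     0.2845   0.007757
  solve Keq expr → x = -0.001123; check Q = 2.8690e-06
Then add 0.06037 M of G.
Step 3:
                   E          G          X
  init         1.814     0.3449   0.007757
  Δ         0.001053 -3.5091e-04 -7.0181e-04
  eq           1.815     0.3445   0.007055
  solve Keq expr → x = -3.5091e-04; check Q = 2.8690e-06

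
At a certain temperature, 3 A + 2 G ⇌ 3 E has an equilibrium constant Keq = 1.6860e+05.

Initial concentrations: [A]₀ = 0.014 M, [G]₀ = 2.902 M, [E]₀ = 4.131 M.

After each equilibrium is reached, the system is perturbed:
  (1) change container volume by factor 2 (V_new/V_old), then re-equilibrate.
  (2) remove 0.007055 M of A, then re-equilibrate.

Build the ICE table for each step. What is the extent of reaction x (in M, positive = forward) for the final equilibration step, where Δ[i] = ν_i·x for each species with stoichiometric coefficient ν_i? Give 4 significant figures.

Q₀ = 3.0506e+06 vs Keq = 1.6860e+05 ⇒ Q>K, reverse
Step 1:
                    A           G           E
  I             0.014       2.902       4.131
  C           0.02243     0.01495    -0.02243
  E           0.03643       2.917       4.109
  solve Keq expr → x = -0.007476; check Q = 1.6860e+05
Then change container volume by factor 2 (V_new/V_old).
Step 2:
                    A           G           E
  I           0.01821       1.458       2.054
  C           0.01046    0.006974    -0.01046
  E           0.02868       1.465       2.044
  solve Keq expr → x = -0.003487; check Q = 1.6860e+05
Then remove 0.007055 M of A.
Step 3:
                    A           G           E
  I           0.02162       1.465       2.044
  C          0.006899    0.004599   -0.006899
  E           0.02852        1.47       2.037
  solve Keq expr → x = -0.0023; check Q = 1.6860e+05

x = -0.0023 M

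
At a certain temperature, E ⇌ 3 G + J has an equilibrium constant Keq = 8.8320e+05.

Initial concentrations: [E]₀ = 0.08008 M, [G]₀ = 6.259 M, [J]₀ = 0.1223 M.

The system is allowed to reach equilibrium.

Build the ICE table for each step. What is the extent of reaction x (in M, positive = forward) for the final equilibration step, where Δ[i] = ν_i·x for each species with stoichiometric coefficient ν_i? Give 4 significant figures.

x = 0.08002 M

Q₀ = 374.5 vs Keq = 8.8320e+05 ⇒ Q<K, forward
Step 1:
                   E          G          J
  Initial    0.08008      6.259     0.1223
  Change    -0.08002     0.2401    0.08002
  Equil   6.2882e-05      6.499     0.2023
  solve Keq expr → x = 0.08002; check Q = 8.8320e+05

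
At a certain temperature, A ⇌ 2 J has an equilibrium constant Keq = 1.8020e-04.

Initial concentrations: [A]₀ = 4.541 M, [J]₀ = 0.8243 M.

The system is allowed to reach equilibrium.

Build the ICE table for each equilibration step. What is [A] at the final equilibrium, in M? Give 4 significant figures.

[A]_eq = 4.938 M

Q₀ = 0.1496 vs Keq = 1.8020e-04 ⇒ Q>K, reverse
Step 1:
                   A          J
  I            4.541     0.8243
  C           0.3972    -0.7945
  E            4.938    0.02983
  solve Keq expr → x = -0.3972; check Q = 1.8020e-04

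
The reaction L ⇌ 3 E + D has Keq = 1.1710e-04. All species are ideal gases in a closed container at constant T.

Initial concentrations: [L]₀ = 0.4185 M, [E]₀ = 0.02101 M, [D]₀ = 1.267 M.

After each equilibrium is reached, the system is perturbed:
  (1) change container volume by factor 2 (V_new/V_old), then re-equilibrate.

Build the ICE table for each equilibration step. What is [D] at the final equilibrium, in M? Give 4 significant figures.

Q₀ = 2.8078e-05 vs Keq = 1.1710e-04 ⇒ Q<K, forward
Step 1:
                   L          E          D
  Initial     0.4185    0.02101      1.267
  Change   -0.004219    0.01266   0.004219
  Equil       0.4143    0.03367      1.271
  solve Keq expr → x = 0.004219; check Q = 1.1710e-04
Then change container volume by factor 2 (V_new/V_old).
Step 2:
                   L          E          D
  Initial     0.2071    0.01683     0.6356
  Change    -0.00548    0.01644    0.00548
  Equil       0.2017    0.03327     0.6411
  solve Keq expr → x = 0.00548; check Q = 1.1710e-04

[D]_eq = 0.6411 M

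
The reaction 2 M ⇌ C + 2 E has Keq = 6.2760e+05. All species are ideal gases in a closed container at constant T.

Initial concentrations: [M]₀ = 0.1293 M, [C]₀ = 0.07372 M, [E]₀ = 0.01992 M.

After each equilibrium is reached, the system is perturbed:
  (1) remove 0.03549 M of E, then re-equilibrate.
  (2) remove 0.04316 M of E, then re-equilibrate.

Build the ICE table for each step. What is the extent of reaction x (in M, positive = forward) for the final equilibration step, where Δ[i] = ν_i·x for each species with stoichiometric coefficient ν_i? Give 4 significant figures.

Q₀ = 0.00175 vs Keq = 6.2760e+05 ⇒ Q<K, forward
Step 1:
                    M           C           E
  I            0.1293     0.07372     0.01992
  C           -0.1292     0.06461      0.1292
  E        7.0024e-05      0.1383      0.1491
  solve Keq expr → x = 0.06461; check Q = 6.2760e+05
Then remove 0.03549 M of E.
Step 2:
                    M           C           E
  I        7.0024e-05      0.1383      0.1137
  C       -1.6653e-05  8.3264e-06  1.6653e-05
  E        5.3371e-05      0.1383      0.1137
  solve Keq expr → x = 8.3264e-06; check Q = 6.2760e+05
Then remove 0.04316 M of E.
Step 3:
                    M           C           E
  I        5.3371e-05      0.1383     0.07052
  C       -2.0253e-05  1.0126e-05  2.0253e-05
  E        3.3118e-05      0.1384     0.07054
  solve Keq expr → x = 1.0126e-05; check Q = 6.2760e+05

x = 1.0126e-05 M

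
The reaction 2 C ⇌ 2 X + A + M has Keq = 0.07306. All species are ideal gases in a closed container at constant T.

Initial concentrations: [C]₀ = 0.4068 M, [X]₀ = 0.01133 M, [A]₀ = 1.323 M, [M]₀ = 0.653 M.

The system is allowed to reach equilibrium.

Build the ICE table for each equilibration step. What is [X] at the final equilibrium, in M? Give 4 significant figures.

[X]_eq = 0.091 M

Q₀ = 6.7015e-04 vs Keq = 0.07306 ⇒ Q<K, forward
Step 1:
                  C         X         A         M
  I          0.4068   0.01133     1.323     0.653
  C        -0.07967   0.07967   0.03983   0.03983
  E          0.3271     0.091     1.363    0.6928
  solve Keq expr → x = 0.03983; check Q = 0.07306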